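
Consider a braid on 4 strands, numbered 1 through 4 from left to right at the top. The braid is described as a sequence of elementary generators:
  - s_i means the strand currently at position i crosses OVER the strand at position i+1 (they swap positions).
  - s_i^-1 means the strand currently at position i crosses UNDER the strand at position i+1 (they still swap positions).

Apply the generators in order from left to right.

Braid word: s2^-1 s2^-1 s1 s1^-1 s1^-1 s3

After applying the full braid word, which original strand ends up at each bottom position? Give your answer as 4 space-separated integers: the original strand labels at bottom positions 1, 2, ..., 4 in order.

Answer: 2 1 4 3

Derivation:
Gen 1 (s2^-1): strand 2 crosses under strand 3. Perm now: [1 3 2 4]
Gen 2 (s2^-1): strand 3 crosses under strand 2. Perm now: [1 2 3 4]
Gen 3 (s1): strand 1 crosses over strand 2. Perm now: [2 1 3 4]
Gen 4 (s1^-1): strand 2 crosses under strand 1. Perm now: [1 2 3 4]
Gen 5 (s1^-1): strand 1 crosses under strand 2. Perm now: [2 1 3 4]
Gen 6 (s3): strand 3 crosses over strand 4. Perm now: [2 1 4 3]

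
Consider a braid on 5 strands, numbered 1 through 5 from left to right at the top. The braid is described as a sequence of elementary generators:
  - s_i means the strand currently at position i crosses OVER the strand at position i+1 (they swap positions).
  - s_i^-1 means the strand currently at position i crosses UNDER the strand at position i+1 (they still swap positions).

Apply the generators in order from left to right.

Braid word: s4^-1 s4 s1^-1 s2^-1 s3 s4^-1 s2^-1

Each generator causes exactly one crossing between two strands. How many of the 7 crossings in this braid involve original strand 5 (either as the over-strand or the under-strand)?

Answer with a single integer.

Gen 1: crossing 4x5. Involves strand 5? yes. Count so far: 1
Gen 2: crossing 5x4. Involves strand 5? yes. Count so far: 2
Gen 3: crossing 1x2. Involves strand 5? no. Count so far: 2
Gen 4: crossing 1x3. Involves strand 5? no. Count so far: 2
Gen 5: crossing 1x4. Involves strand 5? no. Count so far: 2
Gen 6: crossing 1x5. Involves strand 5? yes. Count so far: 3
Gen 7: crossing 3x4. Involves strand 5? no. Count so far: 3

Answer: 3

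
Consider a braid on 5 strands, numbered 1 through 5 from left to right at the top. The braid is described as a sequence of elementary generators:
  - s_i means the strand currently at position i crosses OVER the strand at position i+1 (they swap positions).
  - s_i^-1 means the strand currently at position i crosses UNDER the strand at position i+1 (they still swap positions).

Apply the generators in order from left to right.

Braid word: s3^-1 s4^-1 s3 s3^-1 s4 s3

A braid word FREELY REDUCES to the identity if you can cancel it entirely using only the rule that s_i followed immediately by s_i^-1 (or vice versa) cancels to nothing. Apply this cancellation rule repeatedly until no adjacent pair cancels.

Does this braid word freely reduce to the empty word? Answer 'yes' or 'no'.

Gen 1 (s3^-1): push. Stack: [s3^-1]
Gen 2 (s4^-1): push. Stack: [s3^-1 s4^-1]
Gen 3 (s3): push. Stack: [s3^-1 s4^-1 s3]
Gen 4 (s3^-1): cancels prior s3. Stack: [s3^-1 s4^-1]
Gen 5 (s4): cancels prior s4^-1. Stack: [s3^-1]
Gen 6 (s3): cancels prior s3^-1. Stack: []
Reduced word: (empty)

Answer: yes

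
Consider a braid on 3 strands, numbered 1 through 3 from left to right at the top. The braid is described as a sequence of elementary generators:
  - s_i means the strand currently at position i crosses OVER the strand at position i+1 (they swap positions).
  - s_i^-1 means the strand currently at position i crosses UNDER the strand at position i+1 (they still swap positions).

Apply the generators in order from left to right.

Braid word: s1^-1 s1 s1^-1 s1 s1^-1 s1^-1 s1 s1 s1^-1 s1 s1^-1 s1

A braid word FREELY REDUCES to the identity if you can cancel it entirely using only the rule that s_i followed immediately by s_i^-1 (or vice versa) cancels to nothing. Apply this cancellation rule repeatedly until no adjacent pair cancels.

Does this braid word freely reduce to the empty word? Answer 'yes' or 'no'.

Gen 1 (s1^-1): push. Stack: [s1^-1]
Gen 2 (s1): cancels prior s1^-1. Stack: []
Gen 3 (s1^-1): push. Stack: [s1^-1]
Gen 4 (s1): cancels prior s1^-1. Stack: []
Gen 5 (s1^-1): push. Stack: [s1^-1]
Gen 6 (s1^-1): push. Stack: [s1^-1 s1^-1]
Gen 7 (s1): cancels prior s1^-1. Stack: [s1^-1]
Gen 8 (s1): cancels prior s1^-1. Stack: []
Gen 9 (s1^-1): push. Stack: [s1^-1]
Gen 10 (s1): cancels prior s1^-1. Stack: []
Gen 11 (s1^-1): push. Stack: [s1^-1]
Gen 12 (s1): cancels prior s1^-1. Stack: []
Reduced word: (empty)

Answer: yes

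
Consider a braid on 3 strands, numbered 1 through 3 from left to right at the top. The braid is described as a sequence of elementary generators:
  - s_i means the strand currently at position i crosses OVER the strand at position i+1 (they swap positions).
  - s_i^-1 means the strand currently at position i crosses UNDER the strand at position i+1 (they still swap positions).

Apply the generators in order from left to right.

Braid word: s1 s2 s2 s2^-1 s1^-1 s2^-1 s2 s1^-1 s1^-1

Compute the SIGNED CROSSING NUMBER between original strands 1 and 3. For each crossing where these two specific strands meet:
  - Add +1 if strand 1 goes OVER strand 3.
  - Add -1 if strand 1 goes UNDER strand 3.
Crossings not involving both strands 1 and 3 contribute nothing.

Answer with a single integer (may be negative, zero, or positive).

Gen 1: crossing 1x2. Both 1&3? no. Sum: 0
Gen 2: 1 over 3. Both 1&3? yes. Contrib: +1. Sum: 1
Gen 3: 3 over 1. Both 1&3? yes. Contrib: -1. Sum: 0
Gen 4: 1 under 3. Both 1&3? yes. Contrib: -1. Sum: -1
Gen 5: crossing 2x3. Both 1&3? no. Sum: -1
Gen 6: crossing 2x1. Both 1&3? no. Sum: -1
Gen 7: crossing 1x2. Both 1&3? no. Sum: -1
Gen 8: crossing 3x2. Both 1&3? no. Sum: -1
Gen 9: crossing 2x3. Both 1&3? no. Sum: -1

Answer: -1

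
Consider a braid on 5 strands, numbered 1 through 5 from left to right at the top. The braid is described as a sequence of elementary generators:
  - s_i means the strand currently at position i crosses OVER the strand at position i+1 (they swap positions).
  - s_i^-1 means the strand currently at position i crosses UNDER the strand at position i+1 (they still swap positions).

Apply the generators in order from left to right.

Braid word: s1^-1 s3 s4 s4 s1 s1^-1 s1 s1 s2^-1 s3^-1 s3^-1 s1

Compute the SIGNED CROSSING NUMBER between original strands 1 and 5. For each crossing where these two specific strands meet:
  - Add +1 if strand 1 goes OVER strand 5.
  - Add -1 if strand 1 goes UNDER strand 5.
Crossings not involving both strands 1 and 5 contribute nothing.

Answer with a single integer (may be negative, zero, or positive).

Gen 1: crossing 1x2. Both 1&5? no. Sum: 0
Gen 2: crossing 3x4. Both 1&5? no. Sum: 0
Gen 3: crossing 3x5. Both 1&5? no. Sum: 0
Gen 4: crossing 5x3. Both 1&5? no. Sum: 0
Gen 5: crossing 2x1. Both 1&5? no. Sum: 0
Gen 6: crossing 1x2. Both 1&5? no. Sum: 0
Gen 7: crossing 2x1. Both 1&5? no. Sum: 0
Gen 8: crossing 1x2. Both 1&5? no. Sum: 0
Gen 9: crossing 1x4. Both 1&5? no. Sum: 0
Gen 10: crossing 1x3. Both 1&5? no. Sum: 0
Gen 11: crossing 3x1. Both 1&5? no. Sum: 0
Gen 12: crossing 2x4. Both 1&5? no. Sum: 0

Answer: 0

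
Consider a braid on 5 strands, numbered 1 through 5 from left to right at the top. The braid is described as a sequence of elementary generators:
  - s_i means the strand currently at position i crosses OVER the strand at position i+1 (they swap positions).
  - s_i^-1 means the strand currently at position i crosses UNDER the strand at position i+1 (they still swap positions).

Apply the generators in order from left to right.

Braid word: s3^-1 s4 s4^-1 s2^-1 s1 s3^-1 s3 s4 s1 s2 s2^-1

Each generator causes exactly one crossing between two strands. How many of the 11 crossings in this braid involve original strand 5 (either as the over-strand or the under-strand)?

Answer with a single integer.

Answer: 3

Derivation:
Gen 1: crossing 3x4. Involves strand 5? no. Count so far: 0
Gen 2: crossing 3x5. Involves strand 5? yes. Count so far: 1
Gen 3: crossing 5x3. Involves strand 5? yes. Count so far: 2
Gen 4: crossing 2x4. Involves strand 5? no. Count so far: 2
Gen 5: crossing 1x4. Involves strand 5? no. Count so far: 2
Gen 6: crossing 2x3. Involves strand 5? no. Count so far: 2
Gen 7: crossing 3x2. Involves strand 5? no. Count so far: 2
Gen 8: crossing 3x5. Involves strand 5? yes. Count so far: 3
Gen 9: crossing 4x1. Involves strand 5? no. Count so far: 3
Gen 10: crossing 4x2. Involves strand 5? no. Count so far: 3
Gen 11: crossing 2x4. Involves strand 5? no. Count so far: 3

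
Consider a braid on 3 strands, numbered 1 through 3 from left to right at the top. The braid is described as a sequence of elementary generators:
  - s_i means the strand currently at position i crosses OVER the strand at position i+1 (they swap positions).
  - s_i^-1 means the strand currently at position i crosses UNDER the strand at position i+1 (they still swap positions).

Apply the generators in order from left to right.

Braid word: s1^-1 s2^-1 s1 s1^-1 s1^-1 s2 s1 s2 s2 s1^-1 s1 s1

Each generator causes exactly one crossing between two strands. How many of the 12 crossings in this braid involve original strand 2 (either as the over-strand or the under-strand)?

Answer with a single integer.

Gen 1: crossing 1x2. Involves strand 2? yes. Count so far: 1
Gen 2: crossing 1x3. Involves strand 2? no. Count so far: 1
Gen 3: crossing 2x3. Involves strand 2? yes. Count so far: 2
Gen 4: crossing 3x2. Involves strand 2? yes. Count so far: 3
Gen 5: crossing 2x3. Involves strand 2? yes. Count so far: 4
Gen 6: crossing 2x1. Involves strand 2? yes. Count so far: 5
Gen 7: crossing 3x1. Involves strand 2? no. Count so far: 5
Gen 8: crossing 3x2. Involves strand 2? yes. Count so far: 6
Gen 9: crossing 2x3. Involves strand 2? yes. Count so far: 7
Gen 10: crossing 1x3. Involves strand 2? no. Count so far: 7
Gen 11: crossing 3x1. Involves strand 2? no. Count so far: 7
Gen 12: crossing 1x3. Involves strand 2? no. Count so far: 7

Answer: 7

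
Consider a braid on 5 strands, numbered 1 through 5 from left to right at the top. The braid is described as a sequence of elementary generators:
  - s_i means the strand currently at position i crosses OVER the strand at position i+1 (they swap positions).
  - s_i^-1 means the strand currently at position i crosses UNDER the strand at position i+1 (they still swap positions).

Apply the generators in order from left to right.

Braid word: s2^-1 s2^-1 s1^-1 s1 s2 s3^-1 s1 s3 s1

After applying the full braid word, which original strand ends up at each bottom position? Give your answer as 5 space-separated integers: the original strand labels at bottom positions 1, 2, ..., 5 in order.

Gen 1 (s2^-1): strand 2 crosses under strand 3. Perm now: [1 3 2 4 5]
Gen 2 (s2^-1): strand 3 crosses under strand 2. Perm now: [1 2 3 4 5]
Gen 3 (s1^-1): strand 1 crosses under strand 2. Perm now: [2 1 3 4 5]
Gen 4 (s1): strand 2 crosses over strand 1. Perm now: [1 2 3 4 5]
Gen 5 (s2): strand 2 crosses over strand 3. Perm now: [1 3 2 4 5]
Gen 6 (s3^-1): strand 2 crosses under strand 4. Perm now: [1 3 4 2 5]
Gen 7 (s1): strand 1 crosses over strand 3. Perm now: [3 1 4 2 5]
Gen 8 (s3): strand 4 crosses over strand 2. Perm now: [3 1 2 4 5]
Gen 9 (s1): strand 3 crosses over strand 1. Perm now: [1 3 2 4 5]

Answer: 1 3 2 4 5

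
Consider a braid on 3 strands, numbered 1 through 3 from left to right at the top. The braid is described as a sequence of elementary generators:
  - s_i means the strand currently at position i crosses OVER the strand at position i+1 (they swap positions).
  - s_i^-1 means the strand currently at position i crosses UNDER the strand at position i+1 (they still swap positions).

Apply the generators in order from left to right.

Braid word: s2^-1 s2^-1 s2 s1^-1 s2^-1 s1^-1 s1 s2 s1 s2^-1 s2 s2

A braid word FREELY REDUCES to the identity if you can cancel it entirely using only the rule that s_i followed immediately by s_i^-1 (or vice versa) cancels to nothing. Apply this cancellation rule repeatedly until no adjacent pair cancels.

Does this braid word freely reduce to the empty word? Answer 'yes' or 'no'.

Gen 1 (s2^-1): push. Stack: [s2^-1]
Gen 2 (s2^-1): push. Stack: [s2^-1 s2^-1]
Gen 3 (s2): cancels prior s2^-1. Stack: [s2^-1]
Gen 4 (s1^-1): push. Stack: [s2^-1 s1^-1]
Gen 5 (s2^-1): push. Stack: [s2^-1 s1^-1 s2^-1]
Gen 6 (s1^-1): push. Stack: [s2^-1 s1^-1 s2^-1 s1^-1]
Gen 7 (s1): cancels prior s1^-1. Stack: [s2^-1 s1^-1 s2^-1]
Gen 8 (s2): cancels prior s2^-1. Stack: [s2^-1 s1^-1]
Gen 9 (s1): cancels prior s1^-1. Stack: [s2^-1]
Gen 10 (s2^-1): push. Stack: [s2^-1 s2^-1]
Gen 11 (s2): cancels prior s2^-1. Stack: [s2^-1]
Gen 12 (s2): cancels prior s2^-1. Stack: []
Reduced word: (empty)

Answer: yes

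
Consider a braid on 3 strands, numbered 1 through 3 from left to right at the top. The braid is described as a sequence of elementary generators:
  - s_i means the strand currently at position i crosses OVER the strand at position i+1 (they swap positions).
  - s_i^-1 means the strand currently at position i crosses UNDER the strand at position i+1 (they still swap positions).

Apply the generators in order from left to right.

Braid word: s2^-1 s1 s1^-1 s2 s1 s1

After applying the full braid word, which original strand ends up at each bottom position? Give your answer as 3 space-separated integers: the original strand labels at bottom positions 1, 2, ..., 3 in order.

Gen 1 (s2^-1): strand 2 crosses under strand 3. Perm now: [1 3 2]
Gen 2 (s1): strand 1 crosses over strand 3. Perm now: [3 1 2]
Gen 3 (s1^-1): strand 3 crosses under strand 1. Perm now: [1 3 2]
Gen 4 (s2): strand 3 crosses over strand 2. Perm now: [1 2 3]
Gen 5 (s1): strand 1 crosses over strand 2. Perm now: [2 1 3]
Gen 6 (s1): strand 2 crosses over strand 1. Perm now: [1 2 3]

Answer: 1 2 3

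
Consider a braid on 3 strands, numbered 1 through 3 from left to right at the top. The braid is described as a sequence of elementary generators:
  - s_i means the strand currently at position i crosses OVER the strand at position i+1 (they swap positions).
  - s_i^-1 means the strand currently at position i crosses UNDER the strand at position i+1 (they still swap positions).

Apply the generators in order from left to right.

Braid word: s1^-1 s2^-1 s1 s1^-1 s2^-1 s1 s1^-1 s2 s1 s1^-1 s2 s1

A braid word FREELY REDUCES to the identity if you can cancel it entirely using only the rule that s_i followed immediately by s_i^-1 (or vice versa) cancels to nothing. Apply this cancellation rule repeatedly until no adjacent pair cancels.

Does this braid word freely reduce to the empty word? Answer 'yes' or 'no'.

Answer: yes

Derivation:
Gen 1 (s1^-1): push. Stack: [s1^-1]
Gen 2 (s2^-1): push. Stack: [s1^-1 s2^-1]
Gen 3 (s1): push. Stack: [s1^-1 s2^-1 s1]
Gen 4 (s1^-1): cancels prior s1. Stack: [s1^-1 s2^-1]
Gen 5 (s2^-1): push. Stack: [s1^-1 s2^-1 s2^-1]
Gen 6 (s1): push. Stack: [s1^-1 s2^-1 s2^-1 s1]
Gen 7 (s1^-1): cancels prior s1. Stack: [s1^-1 s2^-1 s2^-1]
Gen 8 (s2): cancels prior s2^-1. Stack: [s1^-1 s2^-1]
Gen 9 (s1): push. Stack: [s1^-1 s2^-1 s1]
Gen 10 (s1^-1): cancels prior s1. Stack: [s1^-1 s2^-1]
Gen 11 (s2): cancels prior s2^-1. Stack: [s1^-1]
Gen 12 (s1): cancels prior s1^-1. Stack: []
Reduced word: (empty)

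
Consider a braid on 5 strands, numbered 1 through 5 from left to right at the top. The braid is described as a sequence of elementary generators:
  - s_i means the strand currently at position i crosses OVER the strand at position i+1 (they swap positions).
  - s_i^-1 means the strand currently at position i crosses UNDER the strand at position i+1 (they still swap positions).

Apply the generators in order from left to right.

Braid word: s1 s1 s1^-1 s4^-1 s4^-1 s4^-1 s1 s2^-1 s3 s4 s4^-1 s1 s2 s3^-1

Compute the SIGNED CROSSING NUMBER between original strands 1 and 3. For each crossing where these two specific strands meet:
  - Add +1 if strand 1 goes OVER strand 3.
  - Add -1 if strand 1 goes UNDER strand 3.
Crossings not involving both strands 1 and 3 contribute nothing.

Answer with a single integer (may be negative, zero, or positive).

Answer: 1

Derivation:
Gen 1: crossing 1x2. Both 1&3? no. Sum: 0
Gen 2: crossing 2x1. Both 1&3? no. Sum: 0
Gen 3: crossing 1x2. Both 1&3? no. Sum: 0
Gen 4: crossing 4x5. Both 1&3? no. Sum: 0
Gen 5: crossing 5x4. Both 1&3? no. Sum: 0
Gen 6: crossing 4x5. Both 1&3? no. Sum: 0
Gen 7: crossing 2x1. Both 1&3? no. Sum: 0
Gen 8: crossing 2x3. Both 1&3? no. Sum: 0
Gen 9: crossing 2x5. Both 1&3? no. Sum: 0
Gen 10: crossing 2x4. Both 1&3? no. Sum: 0
Gen 11: crossing 4x2. Both 1&3? no. Sum: 0
Gen 12: 1 over 3. Both 1&3? yes. Contrib: +1. Sum: 1
Gen 13: crossing 1x5. Both 1&3? no. Sum: 1
Gen 14: crossing 1x2. Both 1&3? no. Sum: 1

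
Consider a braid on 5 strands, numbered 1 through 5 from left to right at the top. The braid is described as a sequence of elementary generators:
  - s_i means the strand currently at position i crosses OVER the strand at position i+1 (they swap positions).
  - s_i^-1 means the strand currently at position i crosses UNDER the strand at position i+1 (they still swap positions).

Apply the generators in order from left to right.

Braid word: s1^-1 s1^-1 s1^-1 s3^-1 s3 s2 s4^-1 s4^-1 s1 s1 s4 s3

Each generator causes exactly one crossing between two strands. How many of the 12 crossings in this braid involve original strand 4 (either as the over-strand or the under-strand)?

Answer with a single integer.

Gen 1: crossing 1x2. Involves strand 4? no. Count so far: 0
Gen 2: crossing 2x1. Involves strand 4? no. Count so far: 0
Gen 3: crossing 1x2. Involves strand 4? no. Count so far: 0
Gen 4: crossing 3x4. Involves strand 4? yes. Count so far: 1
Gen 5: crossing 4x3. Involves strand 4? yes. Count so far: 2
Gen 6: crossing 1x3. Involves strand 4? no. Count so far: 2
Gen 7: crossing 4x5. Involves strand 4? yes. Count so far: 3
Gen 8: crossing 5x4. Involves strand 4? yes. Count so far: 4
Gen 9: crossing 2x3. Involves strand 4? no. Count so far: 4
Gen 10: crossing 3x2. Involves strand 4? no. Count so far: 4
Gen 11: crossing 4x5. Involves strand 4? yes. Count so far: 5
Gen 12: crossing 1x5. Involves strand 4? no. Count so far: 5

Answer: 5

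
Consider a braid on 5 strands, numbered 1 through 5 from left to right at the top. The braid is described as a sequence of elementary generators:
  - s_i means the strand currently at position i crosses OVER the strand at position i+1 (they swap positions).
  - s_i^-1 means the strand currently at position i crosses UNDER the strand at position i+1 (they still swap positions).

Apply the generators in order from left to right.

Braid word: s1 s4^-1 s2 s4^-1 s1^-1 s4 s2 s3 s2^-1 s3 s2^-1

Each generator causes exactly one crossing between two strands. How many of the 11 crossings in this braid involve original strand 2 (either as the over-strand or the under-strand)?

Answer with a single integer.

Gen 1: crossing 1x2. Involves strand 2? yes. Count so far: 1
Gen 2: crossing 4x5. Involves strand 2? no. Count so far: 1
Gen 3: crossing 1x3. Involves strand 2? no. Count so far: 1
Gen 4: crossing 5x4. Involves strand 2? no. Count so far: 1
Gen 5: crossing 2x3. Involves strand 2? yes. Count so far: 2
Gen 6: crossing 4x5. Involves strand 2? no. Count so far: 2
Gen 7: crossing 2x1. Involves strand 2? yes. Count so far: 3
Gen 8: crossing 2x5. Involves strand 2? yes. Count so far: 4
Gen 9: crossing 1x5. Involves strand 2? no. Count so far: 4
Gen 10: crossing 1x2. Involves strand 2? yes. Count so far: 5
Gen 11: crossing 5x2. Involves strand 2? yes. Count so far: 6

Answer: 6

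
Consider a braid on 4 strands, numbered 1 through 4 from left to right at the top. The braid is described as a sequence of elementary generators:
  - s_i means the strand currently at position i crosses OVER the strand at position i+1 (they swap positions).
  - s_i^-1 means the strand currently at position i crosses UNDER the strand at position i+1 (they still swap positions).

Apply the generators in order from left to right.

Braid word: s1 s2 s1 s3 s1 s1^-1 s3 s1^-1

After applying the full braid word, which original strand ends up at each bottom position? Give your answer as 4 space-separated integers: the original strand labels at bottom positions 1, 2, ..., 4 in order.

Gen 1 (s1): strand 1 crosses over strand 2. Perm now: [2 1 3 4]
Gen 2 (s2): strand 1 crosses over strand 3. Perm now: [2 3 1 4]
Gen 3 (s1): strand 2 crosses over strand 3. Perm now: [3 2 1 4]
Gen 4 (s3): strand 1 crosses over strand 4. Perm now: [3 2 4 1]
Gen 5 (s1): strand 3 crosses over strand 2. Perm now: [2 3 4 1]
Gen 6 (s1^-1): strand 2 crosses under strand 3. Perm now: [3 2 4 1]
Gen 7 (s3): strand 4 crosses over strand 1. Perm now: [3 2 1 4]
Gen 8 (s1^-1): strand 3 crosses under strand 2. Perm now: [2 3 1 4]

Answer: 2 3 1 4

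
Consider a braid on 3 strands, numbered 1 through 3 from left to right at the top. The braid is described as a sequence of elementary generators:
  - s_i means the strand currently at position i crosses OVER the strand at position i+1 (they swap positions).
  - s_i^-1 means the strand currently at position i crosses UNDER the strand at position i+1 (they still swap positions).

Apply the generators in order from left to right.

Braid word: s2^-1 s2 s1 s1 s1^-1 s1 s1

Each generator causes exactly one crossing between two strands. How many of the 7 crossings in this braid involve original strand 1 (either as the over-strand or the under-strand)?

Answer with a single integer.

Answer: 5

Derivation:
Gen 1: crossing 2x3. Involves strand 1? no. Count so far: 0
Gen 2: crossing 3x2. Involves strand 1? no. Count so far: 0
Gen 3: crossing 1x2. Involves strand 1? yes. Count so far: 1
Gen 4: crossing 2x1. Involves strand 1? yes. Count so far: 2
Gen 5: crossing 1x2. Involves strand 1? yes. Count so far: 3
Gen 6: crossing 2x1. Involves strand 1? yes. Count so far: 4
Gen 7: crossing 1x2. Involves strand 1? yes. Count so far: 5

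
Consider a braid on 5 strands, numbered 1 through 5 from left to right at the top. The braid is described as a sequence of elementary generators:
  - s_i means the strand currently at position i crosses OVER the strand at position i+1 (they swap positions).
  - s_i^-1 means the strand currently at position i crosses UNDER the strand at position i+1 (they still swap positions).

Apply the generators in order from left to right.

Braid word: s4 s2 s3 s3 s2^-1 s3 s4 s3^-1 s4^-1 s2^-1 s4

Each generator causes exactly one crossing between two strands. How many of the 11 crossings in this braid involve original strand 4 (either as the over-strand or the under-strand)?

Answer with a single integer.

Answer: 4

Derivation:
Gen 1: crossing 4x5. Involves strand 4? yes. Count so far: 1
Gen 2: crossing 2x3. Involves strand 4? no. Count so far: 1
Gen 3: crossing 2x5. Involves strand 4? no. Count so far: 1
Gen 4: crossing 5x2. Involves strand 4? no. Count so far: 1
Gen 5: crossing 3x2. Involves strand 4? no. Count so far: 1
Gen 6: crossing 3x5. Involves strand 4? no. Count so far: 1
Gen 7: crossing 3x4. Involves strand 4? yes. Count so far: 2
Gen 8: crossing 5x4. Involves strand 4? yes. Count so far: 3
Gen 9: crossing 5x3. Involves strand 4? no. Count so far: 3
Gen 10: crossing 2x4. Involves strand 4? yes. Count so far: 4
Gen 11: crossing 3x5. Involves strand 4? no. Count so far: 4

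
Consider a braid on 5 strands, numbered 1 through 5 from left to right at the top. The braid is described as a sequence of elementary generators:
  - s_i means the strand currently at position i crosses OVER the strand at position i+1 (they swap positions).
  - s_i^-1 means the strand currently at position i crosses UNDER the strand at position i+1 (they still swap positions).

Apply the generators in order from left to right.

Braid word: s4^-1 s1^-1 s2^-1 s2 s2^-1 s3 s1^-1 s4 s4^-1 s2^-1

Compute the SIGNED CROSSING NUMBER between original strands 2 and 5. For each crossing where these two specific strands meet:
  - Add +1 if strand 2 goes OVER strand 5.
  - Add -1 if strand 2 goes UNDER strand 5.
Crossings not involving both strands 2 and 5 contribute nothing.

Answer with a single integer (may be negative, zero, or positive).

Answer: -1

Derivation:
Gen 1: crossing 4x5. Both 2&5? no. Sum: 0
Gen 2: crossing 1x2. Both 2&5? no. Sum: 0
Gen 3: crossing 1x3. Both 2&5? no. Sum: 0
Gen 4: crossing 3x1. Both 2&5? no. Sum: 0
Gen 5: crossing 1x3. Both 2&5? no. Sum: 0
Gen 6: crossing 1x5. Both 2&5? no. Sum: 0
Gen 7: crossing 2x3. Both 2&5? no. Sum: 0
Gen 8: crossing 1x4. Both 2&5? no. Sum: 0
Gen 9: crossing 4x1. Both 2&5? no. Sum: 0
Gen 10: 2 under 5. Both 2&5? yes. Contrib: -1. Sum: -1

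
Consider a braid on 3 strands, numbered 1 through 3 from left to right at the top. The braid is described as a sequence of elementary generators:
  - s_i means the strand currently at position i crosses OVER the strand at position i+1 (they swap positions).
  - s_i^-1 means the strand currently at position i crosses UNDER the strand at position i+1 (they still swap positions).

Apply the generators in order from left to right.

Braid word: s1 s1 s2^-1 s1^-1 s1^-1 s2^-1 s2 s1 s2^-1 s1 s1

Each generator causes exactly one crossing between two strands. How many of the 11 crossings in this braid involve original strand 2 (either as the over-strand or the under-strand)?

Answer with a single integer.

Answer: 8

Derivation:
Gen 1: crossing 1x2. Involves strand 2? yes. Count so far: 1
Gen 2: crossing 2x1. Involves strand 2? yes. Count so far: 2
Gen 3: crossing 2x3. Involves strand 2? yes. Count so far: 3
Gen 4: crossing 1x3. Involves strand 2? no. Count so far: 3
Gen 5: crossing 3x1. Involves strand 2? no. Count so far: 3
Gen 6: crossing 3x2. Involves strand 2? yes. Count so far: 4
Gen 7: crossing 2x3. Involves strand 2? yes. Count so far: 5
Gen 8: crossing 1x3. Involves strand 2? no. Count so far: 5
Gen 9: crossing 1x2. Involves strand 2? yes. Count so far: 6
Gen 10: crossing 3x2. Involves strand 2? yes. Count so far: 7
Gen 11: crossing 2x3. Involves strand 2? yes. Count so far: 8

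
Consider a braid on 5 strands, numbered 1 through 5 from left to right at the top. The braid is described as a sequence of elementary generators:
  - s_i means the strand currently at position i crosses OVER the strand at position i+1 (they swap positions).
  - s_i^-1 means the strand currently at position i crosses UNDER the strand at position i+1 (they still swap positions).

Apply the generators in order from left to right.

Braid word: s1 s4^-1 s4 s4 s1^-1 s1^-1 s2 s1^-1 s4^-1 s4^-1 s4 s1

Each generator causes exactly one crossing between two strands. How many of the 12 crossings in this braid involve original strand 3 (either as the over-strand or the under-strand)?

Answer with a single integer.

Gen 1: crossing 1x2. Involves strand 3? no. Count so far: 0
Gen 2: crossing 4x5. Involves strand 3? no. Count so far: 0
Gen 3: crossing 5x4. Involves strand 3? no. Count so far: 0
Gen 4: crossing 4x5. Involves strand 3? no. Count so far: 0
Gen 5: crossing 2x1. Involves strand 3? no. Count so far: 0
Gen 6: crossing 1x2. Involves strand 3? no. Count so far: 0
Gen 7: crossing 1x3. Involves strand 3? yes. Count so far: 1
Gen 8: crossing 2x3. Involves strand 3? yes. Count so far: 2
Gen 9: crossing 5x4. Involves strand 3? no. Count so far: 2
Gen 10: crossing 4x5. Involves strand 3? no. Count so far: 2
Gen 11: crossing 5x4. Involves strand 3? no. Count so far: 2
Gen 12: crossing 3x2. Involves strand 3? yes. Count so far: 3

Answer: 3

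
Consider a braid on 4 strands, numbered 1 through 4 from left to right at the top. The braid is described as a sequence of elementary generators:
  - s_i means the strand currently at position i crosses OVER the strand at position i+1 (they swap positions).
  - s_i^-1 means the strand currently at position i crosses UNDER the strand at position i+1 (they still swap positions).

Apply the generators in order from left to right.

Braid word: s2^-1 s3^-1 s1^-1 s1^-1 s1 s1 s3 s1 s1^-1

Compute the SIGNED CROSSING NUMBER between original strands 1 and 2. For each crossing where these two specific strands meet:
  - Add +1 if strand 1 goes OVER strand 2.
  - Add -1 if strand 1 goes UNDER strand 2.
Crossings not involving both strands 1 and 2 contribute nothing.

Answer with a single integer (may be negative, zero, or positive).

Gen 1: crossing 2x3. Both 1&2? no. Sum: 0
Gen 2: crossing 2x4. Both 1&2? no. Sum: 0
Gen 3: crossing 1x3. Both 1&2? no. Sum: 0
Gen 4: crossing 3x1. Both 1&2? no. Sum: 0
Gen 5: crossing 1x3. Both 1&2? no. Sum: 0
Gen 6: crossing 3x1. Both 1&2? no. Sum: 0
Gen 7: crossing 4x2. Both 1&2? no. Sum: 0
Gen 8: crossing 1x3. Both 1&2? no. Sum: 0
Gen 9: crossing 3x1. Both 1&2? no. Sum: 0

Answer: 0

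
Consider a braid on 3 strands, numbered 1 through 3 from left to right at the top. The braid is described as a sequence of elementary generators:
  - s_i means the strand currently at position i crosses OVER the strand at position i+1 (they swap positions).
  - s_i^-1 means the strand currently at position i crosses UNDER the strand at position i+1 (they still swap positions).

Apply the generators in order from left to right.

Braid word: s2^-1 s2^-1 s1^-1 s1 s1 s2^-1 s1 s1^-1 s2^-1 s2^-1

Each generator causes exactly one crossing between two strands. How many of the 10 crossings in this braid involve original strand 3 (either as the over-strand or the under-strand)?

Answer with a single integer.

Gen 1: crossing 2x3. Involves strand 3? yes. Count so far: 1
Gen 2: crossing 3x2. Involves strand 3? yes. Count so far: 2
Gen 3: crossing 1x2. Involves strand 3? no. Count so far: 2
Gen 4: crossing 2x1. Involves strand 3? no. Count so far: 2
Gen 5: crossing 1x2. Involves strand 3? no. Count so far: 2
Gen 6: crossing 1x3. Involves strand 3? yes. Count so far: 3
Gen 7: crossing 2x3. Involves strand 3? yes. Count so far: 4
Gen 8: crossing 3x2. Involves strand 3? yes. Count so far: 5
Gen 9: crossing 3x1. Involves strand 3? yes. Count so far: 6
Gen 10: crossing 1x3. Involves strand 3? yes. Count so far: 7

Answer: 7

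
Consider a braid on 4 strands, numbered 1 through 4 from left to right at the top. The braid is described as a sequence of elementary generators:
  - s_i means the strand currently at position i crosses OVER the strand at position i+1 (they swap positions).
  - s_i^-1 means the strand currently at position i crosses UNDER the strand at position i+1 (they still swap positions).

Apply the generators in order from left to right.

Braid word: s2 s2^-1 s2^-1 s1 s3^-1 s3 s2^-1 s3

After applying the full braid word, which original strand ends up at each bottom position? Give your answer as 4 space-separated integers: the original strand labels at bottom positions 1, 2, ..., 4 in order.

Answer: 3 2 4 1

Derivation:
Gen 1 (s2): strand 2 crosses over strand 3. Perm now: [1 3 2 4]
Gen 2 (s2^-1): strand 3 crosses under strand 2. Perm now: [1 2 3 4]
Gen 3 (s2^-1): strand 2 crosses under strand 3. Perm now: [1 3 2 4]
Gen 4 (s1): strand 1 crosses over strand 3. Perm now: [3 1 2 4]
Gen 5 (s3^-1): strand 2 crosses under strand 4. Perm now: [3 1 4 2]
Gen 6 (s3): strand 4 crosses over strand 2. Perm now: [3 1 2 4]
Gen 7 (s2^-1): strand 1 crosses under strand 2. Perm now: [3 2 1 4]
Gen 8 (s3): strand 1 crosses over strand 4. Perm now: [3 2 4 1]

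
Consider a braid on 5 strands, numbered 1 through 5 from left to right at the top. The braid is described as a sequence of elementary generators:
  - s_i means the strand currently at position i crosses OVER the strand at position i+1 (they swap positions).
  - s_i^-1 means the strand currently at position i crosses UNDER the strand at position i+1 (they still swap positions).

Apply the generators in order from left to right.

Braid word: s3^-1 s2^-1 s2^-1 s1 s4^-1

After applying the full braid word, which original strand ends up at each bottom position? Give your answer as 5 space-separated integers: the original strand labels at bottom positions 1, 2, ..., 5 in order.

Gen 1 (s3^-1): strand 3 crosses under strand 4. Perm now: [1 2 4 3 5]
Gen 2 (s2^-1): strand 2 crosses under strand 4. Perm now: [1 4 2 3 5]
Gen 3 (s2^-1): strand 4 crosses under strand 2. Perm now: [1 2 4 3 5]
Gen 4 (s1): strand 1 crosses over strand 2. Perm now: [2 1 4 3 5]
Gen 5 (s4^-1): strand 3 crosses under strand 5. Perm now: [2 1 4 5 3]

Answer: 2 1 4 5 3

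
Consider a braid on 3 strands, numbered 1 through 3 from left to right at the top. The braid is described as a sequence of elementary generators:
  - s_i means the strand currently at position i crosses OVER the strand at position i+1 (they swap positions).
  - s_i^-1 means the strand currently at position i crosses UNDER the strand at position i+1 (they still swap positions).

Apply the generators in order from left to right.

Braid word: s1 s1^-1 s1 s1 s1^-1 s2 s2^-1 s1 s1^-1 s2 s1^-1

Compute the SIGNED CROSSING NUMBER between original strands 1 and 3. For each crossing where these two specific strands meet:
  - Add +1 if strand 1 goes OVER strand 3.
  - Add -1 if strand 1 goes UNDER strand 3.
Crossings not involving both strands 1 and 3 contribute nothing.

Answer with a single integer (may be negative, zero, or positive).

Answer: 3

Derivation:
Gen 1: crossing 1x2. Both 1&3? no. Sum: 0
Gen 2: crossing 2x1. Both 1&3? no. Sum: 0
Gen 3: crossing 1x2. Both 1&3? no. Sum: 0
Gen 4: crossing 2x1. Both 1&3? no. Sum: 0
Gen 5: crossing 1x2. Both 1&3? no. Sum: 0
Gen 6: 1 over 3. Both 1&3? yes. Contrib: +1. Sum: 1
Gen 7: 3 under 1. Both 1&3? yes. Contrib: +1. Sum: 2
Gen 8: crossing 2x1. Both 1&3? no. Sum: 2
Gen 9: crossing 1x2. Both 1&3? no. Sum: 2
Gen 10: 1 over 3. Both 1&3? yes. Contrib: +1. Sum: 3
Gen 11: crossing 2x3. Both 1&3? no. Sum: 3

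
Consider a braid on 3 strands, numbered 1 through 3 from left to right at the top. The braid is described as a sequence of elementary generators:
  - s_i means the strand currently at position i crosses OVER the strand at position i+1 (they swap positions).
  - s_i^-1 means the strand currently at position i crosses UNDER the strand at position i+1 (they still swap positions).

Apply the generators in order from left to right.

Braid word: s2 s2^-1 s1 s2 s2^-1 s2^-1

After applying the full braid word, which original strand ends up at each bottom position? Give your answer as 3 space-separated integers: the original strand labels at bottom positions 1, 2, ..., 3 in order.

Gen 1 (s2): strand 2 crosses over strand 3. Perm now: [1 3 2]
Gen 2 (s2^-1): strand 3 crosses under strand 2. Perm now: [1 2 3]
Gen 3 (s1): strand 1 crosses over strand 2. Perm now: [2 1 3]
Gen 4 (s2): strand 1 crosses over strand 3. Perm now: [2 3 1]
Gen 5 (s2^-1): strand 3 crosses under strand 1. Perm now: [2 1 3]
Gen 6 (s2^-1): strand 1 crosses under strand 3. Perm now: [2 3 1]

Answer: 2 3 1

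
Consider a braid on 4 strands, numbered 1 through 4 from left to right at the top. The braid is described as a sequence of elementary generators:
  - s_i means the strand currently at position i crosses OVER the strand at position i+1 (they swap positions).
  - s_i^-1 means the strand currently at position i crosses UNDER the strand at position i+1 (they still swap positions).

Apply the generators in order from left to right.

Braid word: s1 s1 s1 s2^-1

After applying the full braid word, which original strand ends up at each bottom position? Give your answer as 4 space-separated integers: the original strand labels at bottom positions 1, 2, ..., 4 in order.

Answer: 2 3 1 4

Derivation:
Gen 1 (s1): strand 1 crosses over strand 2. Perm now: [2 1 3 4]
Gen 2 (s1): strand 2 crosses over strand 1. Perm now: [1 2 3 4]
Gen 3 (s1): strand 1 crosses over strand 2. Perm now: [2 1 3 4]
Gen 4 (s2^-1): strand 1 crosses under strand 3. Perm now: [2 3 1 4]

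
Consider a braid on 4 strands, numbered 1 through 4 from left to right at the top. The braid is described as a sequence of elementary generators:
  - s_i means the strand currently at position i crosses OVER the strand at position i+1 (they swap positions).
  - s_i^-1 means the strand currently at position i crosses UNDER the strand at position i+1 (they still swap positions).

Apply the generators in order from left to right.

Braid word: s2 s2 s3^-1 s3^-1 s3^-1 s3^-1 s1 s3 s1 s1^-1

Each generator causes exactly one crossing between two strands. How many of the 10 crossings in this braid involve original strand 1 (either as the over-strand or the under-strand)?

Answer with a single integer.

Answer: 3

Derivation:
Gen 1: crossing 2x3. Involves strand 1? no. Count so far: 0
Gen 2: crossing 3x2. Involves strand 1? no. Count so far: 0
Gen 3: crossing 3x4. Involves strand 1? no. Count so far: 0
Gen 4: crossing 4x3. Involves strand 1? no. Count so far: 0
Gen 5: crossing 3x4. Involves strand 1? no. Count so far: 0
Gen 6: crossing 4x3. Involves strand 1? no. Count so far: 0
Gen 7: crossing 1x2. Involves strand 1? yes. Count so far: 1
Gen 8: crossing 3x4. Involves strand 1? no. Count so far: 1
Gen 9: crossing 2x1. Involves strand 1? yes. Count so far: 2
Gen 10: crossing 1x2. Involves strand 1? yes. Count so far: 3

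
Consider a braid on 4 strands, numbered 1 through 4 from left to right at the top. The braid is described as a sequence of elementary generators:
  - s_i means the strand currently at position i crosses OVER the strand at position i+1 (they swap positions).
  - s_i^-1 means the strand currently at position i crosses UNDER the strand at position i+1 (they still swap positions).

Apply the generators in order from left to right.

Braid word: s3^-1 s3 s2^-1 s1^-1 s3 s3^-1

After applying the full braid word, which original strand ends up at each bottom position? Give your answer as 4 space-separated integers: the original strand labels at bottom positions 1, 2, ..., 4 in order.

Gen 1 (s3^-1): strand 3 crosses under strand 4. Perm now: [1 2 4 3]
Gen 2 (s3): strand 4 crosses over strand 3. Perm now: [1 2 3 4]
Gen 3 (s2^-1): strand 2 crosses under strand 3. Perm now: [1 3 2 4]
Gen 4 (s1^-1): strand 1 crosses under strand 3. Perm now: [3 1 2 4]
Gen 5 (s3): strand 2 crosses over strand 4. Perm now: [3 1 4 2]
Gen 6 (s3^-1): strand 4 crosses under strand 2. Perm now: [3 1 2 4]

Answer: 3 1 2 4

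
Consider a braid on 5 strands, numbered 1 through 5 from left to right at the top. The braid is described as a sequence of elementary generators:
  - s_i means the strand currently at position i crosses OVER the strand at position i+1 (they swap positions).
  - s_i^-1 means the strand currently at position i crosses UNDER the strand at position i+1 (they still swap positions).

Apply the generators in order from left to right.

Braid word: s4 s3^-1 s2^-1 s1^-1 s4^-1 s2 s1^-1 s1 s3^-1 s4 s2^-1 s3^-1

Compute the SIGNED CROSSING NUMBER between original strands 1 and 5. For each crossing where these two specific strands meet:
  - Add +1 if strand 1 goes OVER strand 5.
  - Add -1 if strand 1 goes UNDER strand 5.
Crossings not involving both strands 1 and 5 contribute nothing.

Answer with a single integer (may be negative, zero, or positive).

Gen 1: crossing 4x5. Both 1&5? no. Sum: 0
Gen 2: crossing 3x5. Both 1&5? no. Sum: 0
Gen 3: crossing 2x5. Both 1&5? no. Sum: 0
Gen 4: 1 under 5. Both 1&5? yes. Contrib: -1. Sum: -1
Gen 5: crossing 3x4. Both 1&5? no. Sum: -1
Gen 6: crossing 1x2. Both 1&5? no. Sum: -1
Gen 7: crossing 5x2. Both 1&5? no. Sum: -1
Gen 8: crossing 2x5. Both 1&5? no. Sum: -1
Gen 9: crossing 1x4. Both 1&5? no. Sum: -1
Gen 10: crossing 1x3. Both 1&5? no. Sum: -1
Gen 11: crossing 2x4. Both 1&5? no. Sum: -1
Gen 12: crossing 2x3. Both 1&5? no. Sum: -1

Answer: -1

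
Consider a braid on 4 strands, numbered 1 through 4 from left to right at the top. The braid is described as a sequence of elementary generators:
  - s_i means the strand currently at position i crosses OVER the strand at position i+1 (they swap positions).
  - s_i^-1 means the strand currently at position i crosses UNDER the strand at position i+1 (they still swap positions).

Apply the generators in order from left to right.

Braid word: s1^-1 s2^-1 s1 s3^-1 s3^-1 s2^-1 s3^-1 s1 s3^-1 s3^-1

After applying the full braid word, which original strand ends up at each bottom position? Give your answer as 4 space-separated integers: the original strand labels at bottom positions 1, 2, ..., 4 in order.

Gen 1 (s1^-1): strand 1 crosses under strand 2. Perm now: [2 1 3 4]
Gen 2 (s2^-1): strand 1 crosses under strand 3. Perm now: [2 3 1 4]
Gen 3 (s1): strand 2 crosses over strand 3. Perm now: [3 2 1 4]
Gen 4 (s3^-1): strand 1 crosses under strand 4. Perm now: [3 2 4 1]
Gen 5 (s3^-1): strand 4 crosses under strand 1. Perm now: [3 2 1 4]
Gen 6 (s2^-1): strand 2 crosses under strand 1. Perm now: [3 1 2 4]
Gen 7 (s3^-1): strand 2 crosses under strand 4. Perm now: [3 1 4 2]
Gen 8 (s1): strand 3 crosses over strand 1. Perm now: [1 3 4 2]
Gen 9 (s3^-1): strand 4 crosses under strand 2. Perm now: [1 3 2 4]
Gen 10 (s3^-1): strand 2 crosses under strand 4. Perm now: [1 3 4 2]

Answer: 1 3 4 2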